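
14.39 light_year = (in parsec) 4.412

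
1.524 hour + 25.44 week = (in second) 1.539e+07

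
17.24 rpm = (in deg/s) 103.4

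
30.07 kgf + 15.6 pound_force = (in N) 364.3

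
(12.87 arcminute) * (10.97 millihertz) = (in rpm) 0.0003922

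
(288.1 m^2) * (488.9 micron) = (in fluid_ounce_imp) 4957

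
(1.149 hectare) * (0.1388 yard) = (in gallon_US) 3.852e+05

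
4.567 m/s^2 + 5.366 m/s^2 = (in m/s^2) 9.933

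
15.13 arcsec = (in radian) 7.335e-05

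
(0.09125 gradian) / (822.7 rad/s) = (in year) 5.525e-14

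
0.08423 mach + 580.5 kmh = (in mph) 424.9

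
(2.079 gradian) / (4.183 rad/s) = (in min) 0.0001301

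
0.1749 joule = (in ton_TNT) 4.18e-11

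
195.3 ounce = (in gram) 5537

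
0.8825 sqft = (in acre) 2.026e-05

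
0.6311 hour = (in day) 0.0263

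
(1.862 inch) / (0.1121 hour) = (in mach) 3.442e-07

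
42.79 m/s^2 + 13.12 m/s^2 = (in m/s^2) 55.91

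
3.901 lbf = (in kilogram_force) 1.769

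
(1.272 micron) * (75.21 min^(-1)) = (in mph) 3.567e-06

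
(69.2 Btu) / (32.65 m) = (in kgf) 228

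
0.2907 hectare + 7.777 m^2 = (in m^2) 2915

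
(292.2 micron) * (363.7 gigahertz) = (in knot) 2.066e+08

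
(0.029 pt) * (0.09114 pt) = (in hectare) 3.289e-14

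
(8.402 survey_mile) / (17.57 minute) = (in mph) 28.69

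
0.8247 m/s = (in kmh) 2.969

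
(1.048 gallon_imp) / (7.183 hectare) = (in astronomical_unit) 4.434e-19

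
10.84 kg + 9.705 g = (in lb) 23.92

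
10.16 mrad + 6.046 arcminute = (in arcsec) 2458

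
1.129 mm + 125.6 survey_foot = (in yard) 41.87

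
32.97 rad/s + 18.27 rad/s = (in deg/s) 2936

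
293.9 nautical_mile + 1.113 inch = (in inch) 2.143e+07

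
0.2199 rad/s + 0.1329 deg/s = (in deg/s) 12.73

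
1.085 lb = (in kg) 0.4921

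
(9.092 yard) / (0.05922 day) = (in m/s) 0.001625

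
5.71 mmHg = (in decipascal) 7613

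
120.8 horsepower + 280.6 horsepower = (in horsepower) 401.4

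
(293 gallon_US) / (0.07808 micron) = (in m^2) 1.42e+07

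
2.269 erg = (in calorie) 5.423e-08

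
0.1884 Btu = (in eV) 1.241e+21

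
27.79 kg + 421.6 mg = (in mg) 2.779e+07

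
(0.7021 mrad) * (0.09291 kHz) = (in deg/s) 3.738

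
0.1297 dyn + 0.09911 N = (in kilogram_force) 0.01011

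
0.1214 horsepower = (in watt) 90.53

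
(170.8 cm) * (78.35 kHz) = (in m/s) 1.338e+05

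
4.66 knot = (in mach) 0.007041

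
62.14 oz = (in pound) 3.884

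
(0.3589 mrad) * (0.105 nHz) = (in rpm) 3.599e-13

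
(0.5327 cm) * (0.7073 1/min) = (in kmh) 0.0002261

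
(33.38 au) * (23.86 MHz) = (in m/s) 1.191e+20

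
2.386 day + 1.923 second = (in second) 2.062e+05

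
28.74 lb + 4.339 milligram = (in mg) 1.304e+07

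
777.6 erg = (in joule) 7.776e-05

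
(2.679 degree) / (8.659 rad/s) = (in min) 9e-05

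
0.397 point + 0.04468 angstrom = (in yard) 0.0001532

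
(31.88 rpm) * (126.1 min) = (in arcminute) 8.683e+07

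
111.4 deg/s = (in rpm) 18.57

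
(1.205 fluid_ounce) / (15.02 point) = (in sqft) 0.07239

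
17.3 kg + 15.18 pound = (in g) 2.419e+04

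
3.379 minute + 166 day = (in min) 2.39e+05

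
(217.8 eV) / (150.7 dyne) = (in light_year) 2.448e-30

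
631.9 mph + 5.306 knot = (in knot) 554.4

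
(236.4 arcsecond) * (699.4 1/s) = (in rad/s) 0.8016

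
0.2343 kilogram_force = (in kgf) 0.2343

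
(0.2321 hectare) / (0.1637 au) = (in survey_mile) 5.889e-11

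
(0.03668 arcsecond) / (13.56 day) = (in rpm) 1.449e-12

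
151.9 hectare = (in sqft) 1.635e+07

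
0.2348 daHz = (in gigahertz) 2.348e-09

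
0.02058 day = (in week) 0.00294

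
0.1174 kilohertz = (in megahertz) 0.0001174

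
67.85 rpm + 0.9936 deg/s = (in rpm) 68.02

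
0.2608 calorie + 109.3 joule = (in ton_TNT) 2.638e-08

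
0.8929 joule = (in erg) 8.929e+06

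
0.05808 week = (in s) 3.513e+04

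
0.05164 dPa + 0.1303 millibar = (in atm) 0.0001286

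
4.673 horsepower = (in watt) 3485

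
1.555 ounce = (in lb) 0.09719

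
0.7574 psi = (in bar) 0.05222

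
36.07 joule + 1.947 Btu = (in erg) 2.09e+10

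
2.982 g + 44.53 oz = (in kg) 1.265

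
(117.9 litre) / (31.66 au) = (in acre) 6.151e-18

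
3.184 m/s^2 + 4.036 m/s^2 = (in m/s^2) 7.22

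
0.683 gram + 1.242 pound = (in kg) 0.564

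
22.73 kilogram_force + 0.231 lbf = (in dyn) 2.239e+07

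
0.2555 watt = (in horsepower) 0.0003426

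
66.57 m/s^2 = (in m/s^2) 66.57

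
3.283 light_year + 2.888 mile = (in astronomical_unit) 2.076e+05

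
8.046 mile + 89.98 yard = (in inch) 5.13e+05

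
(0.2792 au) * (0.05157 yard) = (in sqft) 2.12e+10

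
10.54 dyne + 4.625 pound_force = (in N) 20.57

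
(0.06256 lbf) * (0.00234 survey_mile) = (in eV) 6.541e+18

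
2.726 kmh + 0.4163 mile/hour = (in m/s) 0.9433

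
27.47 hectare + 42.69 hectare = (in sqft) 7.552e+06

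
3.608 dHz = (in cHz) 36.08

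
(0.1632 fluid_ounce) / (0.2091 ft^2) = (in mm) 0.2485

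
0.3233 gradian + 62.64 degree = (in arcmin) 3776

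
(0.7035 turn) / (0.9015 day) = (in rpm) 0.0005419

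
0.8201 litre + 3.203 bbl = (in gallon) 134.7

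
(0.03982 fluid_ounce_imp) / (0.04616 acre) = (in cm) 6.057e-07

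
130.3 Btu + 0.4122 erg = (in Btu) 130.3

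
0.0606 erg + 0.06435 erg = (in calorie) 2.986e-09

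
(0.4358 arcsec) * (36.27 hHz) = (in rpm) 0.07318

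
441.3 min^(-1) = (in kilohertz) 0.007355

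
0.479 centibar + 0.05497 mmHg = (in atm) 0.0048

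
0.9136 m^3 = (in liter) 913.6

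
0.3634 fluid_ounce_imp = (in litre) 0.01033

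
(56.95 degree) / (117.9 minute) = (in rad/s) 0.0001405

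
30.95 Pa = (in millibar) 0.3095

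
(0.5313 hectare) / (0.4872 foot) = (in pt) 1.014e+08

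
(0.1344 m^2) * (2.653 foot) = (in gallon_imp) 23.91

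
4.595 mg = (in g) 0.004595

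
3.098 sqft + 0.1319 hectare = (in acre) 0.326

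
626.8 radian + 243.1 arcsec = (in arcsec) 1.293e+08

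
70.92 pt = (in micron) 2.502e+04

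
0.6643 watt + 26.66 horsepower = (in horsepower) 26.66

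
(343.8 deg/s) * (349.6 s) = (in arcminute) 7.212e+06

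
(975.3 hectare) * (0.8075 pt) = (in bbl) 1.748e+04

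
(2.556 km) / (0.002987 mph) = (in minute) 3.19e+04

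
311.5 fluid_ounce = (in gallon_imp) 2.026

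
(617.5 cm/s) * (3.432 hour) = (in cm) 7.629e+06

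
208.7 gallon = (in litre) 790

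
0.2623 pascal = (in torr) 0.001967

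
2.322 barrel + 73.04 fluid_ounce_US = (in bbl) 2.336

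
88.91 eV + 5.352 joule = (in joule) 5.352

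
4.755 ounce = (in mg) 1.348e+05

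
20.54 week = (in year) 0.3939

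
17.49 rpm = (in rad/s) 1.832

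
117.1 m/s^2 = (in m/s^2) 117.1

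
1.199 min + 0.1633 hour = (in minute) 11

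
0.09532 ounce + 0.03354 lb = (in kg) 0.01792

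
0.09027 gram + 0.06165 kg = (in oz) 2.178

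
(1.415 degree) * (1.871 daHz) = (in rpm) 4.412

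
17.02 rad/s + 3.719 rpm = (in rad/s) 17.41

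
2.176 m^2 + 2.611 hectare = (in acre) 6.452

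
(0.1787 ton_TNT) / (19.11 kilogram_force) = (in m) 3.99e+06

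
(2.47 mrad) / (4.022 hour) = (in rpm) 1.629e-06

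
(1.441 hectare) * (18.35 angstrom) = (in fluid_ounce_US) 0.8941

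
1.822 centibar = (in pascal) 1822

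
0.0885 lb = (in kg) 0.04014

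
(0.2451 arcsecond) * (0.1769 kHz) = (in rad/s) 0.0002102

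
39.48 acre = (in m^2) 1.598e+05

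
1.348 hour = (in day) 0.05617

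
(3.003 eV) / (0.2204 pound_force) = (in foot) 1.61e-18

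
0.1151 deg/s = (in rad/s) 0.002009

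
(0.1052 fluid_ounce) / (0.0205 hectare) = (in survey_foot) 4.979e-08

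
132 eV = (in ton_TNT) 5.055e-27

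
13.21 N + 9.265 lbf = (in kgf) 5.55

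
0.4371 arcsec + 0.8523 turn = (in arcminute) 1.841e+04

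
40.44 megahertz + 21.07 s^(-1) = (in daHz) 4.044e+06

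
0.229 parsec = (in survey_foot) 2.318e+16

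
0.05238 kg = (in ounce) 1.848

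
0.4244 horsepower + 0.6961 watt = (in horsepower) 0.4253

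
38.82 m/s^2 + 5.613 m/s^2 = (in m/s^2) 44.43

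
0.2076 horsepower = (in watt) 154.8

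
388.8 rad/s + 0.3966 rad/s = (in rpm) 3717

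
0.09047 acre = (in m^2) 366.1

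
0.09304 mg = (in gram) 9.304e-05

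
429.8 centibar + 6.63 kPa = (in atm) 4.307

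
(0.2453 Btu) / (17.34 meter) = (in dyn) 1.493e+06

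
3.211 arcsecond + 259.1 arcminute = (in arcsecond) 1.555e+04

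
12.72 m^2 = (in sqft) 136.9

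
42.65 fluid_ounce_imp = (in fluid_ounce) 40.98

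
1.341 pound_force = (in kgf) 0.6083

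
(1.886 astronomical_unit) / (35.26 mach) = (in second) 2.35e+07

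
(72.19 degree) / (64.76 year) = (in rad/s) 6.169e-10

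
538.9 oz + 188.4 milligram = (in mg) 1.528e+07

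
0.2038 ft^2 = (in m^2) 0.01893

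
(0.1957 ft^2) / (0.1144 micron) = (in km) 158.9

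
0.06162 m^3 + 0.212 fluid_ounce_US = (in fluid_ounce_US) 2084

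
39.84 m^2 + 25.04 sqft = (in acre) 0.01042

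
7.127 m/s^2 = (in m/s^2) 7.127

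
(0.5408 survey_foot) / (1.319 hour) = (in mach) 1.02e-07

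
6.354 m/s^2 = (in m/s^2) 6.354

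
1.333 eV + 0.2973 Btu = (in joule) 313.7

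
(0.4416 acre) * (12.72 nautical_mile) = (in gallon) 1.112e+10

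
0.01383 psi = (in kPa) 0.09535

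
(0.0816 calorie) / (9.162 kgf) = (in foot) 0.01247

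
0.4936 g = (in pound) 0.001088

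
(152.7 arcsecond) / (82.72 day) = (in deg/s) 5.935e-09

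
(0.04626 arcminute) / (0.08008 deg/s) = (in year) 3.053e-10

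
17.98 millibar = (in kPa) 1.798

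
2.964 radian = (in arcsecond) 6.114e+05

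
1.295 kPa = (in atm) 0.01278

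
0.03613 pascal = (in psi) 5.24e-06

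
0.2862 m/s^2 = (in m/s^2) 0.2862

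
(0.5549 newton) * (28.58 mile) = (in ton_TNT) 6.1e-06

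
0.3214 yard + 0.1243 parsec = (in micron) 3.835e+21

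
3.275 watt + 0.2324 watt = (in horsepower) 0.004704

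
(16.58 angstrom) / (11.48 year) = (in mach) 1.345e-20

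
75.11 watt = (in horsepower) 0.1007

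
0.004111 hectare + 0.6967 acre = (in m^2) 2861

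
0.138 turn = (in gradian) 55.2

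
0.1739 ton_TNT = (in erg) 7.276e+15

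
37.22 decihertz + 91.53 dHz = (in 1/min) 772.5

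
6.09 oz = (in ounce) 6.09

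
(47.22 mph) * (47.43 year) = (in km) 3.157e+07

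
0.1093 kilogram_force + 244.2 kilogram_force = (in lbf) 538.6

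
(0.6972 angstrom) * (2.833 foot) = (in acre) 1.488e-14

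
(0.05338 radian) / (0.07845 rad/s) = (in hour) 0.000189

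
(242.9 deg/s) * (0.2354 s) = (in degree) 57.18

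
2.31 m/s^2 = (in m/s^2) 2.31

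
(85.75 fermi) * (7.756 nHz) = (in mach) 1.953e-24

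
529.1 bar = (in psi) 7674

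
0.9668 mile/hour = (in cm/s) 43.22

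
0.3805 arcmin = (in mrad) 0.1107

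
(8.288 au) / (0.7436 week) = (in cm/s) 2.757e+08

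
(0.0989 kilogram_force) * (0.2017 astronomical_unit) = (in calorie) 6.994e+09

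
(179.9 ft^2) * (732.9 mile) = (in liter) 1.971e+10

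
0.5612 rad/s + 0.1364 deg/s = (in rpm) 5.382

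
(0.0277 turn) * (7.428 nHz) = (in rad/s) 1.293e-09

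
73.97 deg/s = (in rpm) 12.33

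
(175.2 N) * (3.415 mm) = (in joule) 0.5983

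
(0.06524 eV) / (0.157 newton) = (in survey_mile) 4.137e-23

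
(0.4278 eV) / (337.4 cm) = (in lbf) 4.567e-21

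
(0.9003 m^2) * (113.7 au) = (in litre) 1.531e+16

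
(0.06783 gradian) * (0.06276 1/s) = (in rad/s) 6.687e-05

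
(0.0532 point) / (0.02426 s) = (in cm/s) 0.07736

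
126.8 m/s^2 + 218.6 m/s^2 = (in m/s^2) 345.4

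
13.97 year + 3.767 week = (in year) 14.04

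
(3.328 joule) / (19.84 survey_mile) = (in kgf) 1.063e-05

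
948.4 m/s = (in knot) 1844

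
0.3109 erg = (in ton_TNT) 7.431e-18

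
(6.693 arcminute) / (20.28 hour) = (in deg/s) 1.528e-06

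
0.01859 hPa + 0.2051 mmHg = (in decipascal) 292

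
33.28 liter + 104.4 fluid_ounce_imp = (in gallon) 9.575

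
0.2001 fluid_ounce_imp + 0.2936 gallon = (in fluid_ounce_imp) 39.32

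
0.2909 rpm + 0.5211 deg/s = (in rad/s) 0.03956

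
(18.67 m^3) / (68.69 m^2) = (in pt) 770.5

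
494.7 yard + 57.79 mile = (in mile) 58.07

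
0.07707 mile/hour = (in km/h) 0.124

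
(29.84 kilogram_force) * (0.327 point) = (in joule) 0.03376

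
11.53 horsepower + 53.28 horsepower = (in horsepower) 64.81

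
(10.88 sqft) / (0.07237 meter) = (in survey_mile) 0.008679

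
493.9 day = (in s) 4.267e+07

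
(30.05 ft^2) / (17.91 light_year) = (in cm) 1.648e-15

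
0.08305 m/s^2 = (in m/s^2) 0.08305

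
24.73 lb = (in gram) 1.122e+04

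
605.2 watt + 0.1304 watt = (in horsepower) 0.8118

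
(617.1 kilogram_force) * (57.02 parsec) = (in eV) 6.646e+40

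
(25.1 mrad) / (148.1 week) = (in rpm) 2.676e-09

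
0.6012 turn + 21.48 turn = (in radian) 138.7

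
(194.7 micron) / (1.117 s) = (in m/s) 0.0001743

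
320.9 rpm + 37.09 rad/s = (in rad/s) 70.69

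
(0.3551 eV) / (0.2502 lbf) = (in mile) 3.176e-23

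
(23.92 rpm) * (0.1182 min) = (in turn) 2.827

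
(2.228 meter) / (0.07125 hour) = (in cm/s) 0.8686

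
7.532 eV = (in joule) 1.207e-18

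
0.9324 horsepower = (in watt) 695.3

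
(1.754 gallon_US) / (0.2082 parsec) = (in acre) 2.554e-22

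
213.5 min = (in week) 0.02118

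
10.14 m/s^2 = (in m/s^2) 10.14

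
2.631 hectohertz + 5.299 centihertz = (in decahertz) 26.32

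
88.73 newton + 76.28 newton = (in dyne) 1.65e+07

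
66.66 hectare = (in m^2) 6.666e+05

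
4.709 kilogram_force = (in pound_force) 10.38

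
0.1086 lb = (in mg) 4.926e+04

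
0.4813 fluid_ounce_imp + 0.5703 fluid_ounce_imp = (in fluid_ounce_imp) 1.052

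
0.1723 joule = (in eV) 1.075e+18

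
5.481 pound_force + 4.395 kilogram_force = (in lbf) 15.17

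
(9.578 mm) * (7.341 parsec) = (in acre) 5.361e+11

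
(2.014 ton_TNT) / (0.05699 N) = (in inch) 5.821e+12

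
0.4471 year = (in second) 1.41e+07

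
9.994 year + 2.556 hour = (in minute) 5.253e+06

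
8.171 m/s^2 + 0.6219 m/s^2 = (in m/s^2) 8.793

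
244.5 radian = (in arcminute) 8.405e+05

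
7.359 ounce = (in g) 208.6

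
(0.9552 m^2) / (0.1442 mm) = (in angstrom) 6.624e+13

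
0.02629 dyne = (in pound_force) 5.91e-08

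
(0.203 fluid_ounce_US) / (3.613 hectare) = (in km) 1.662e-13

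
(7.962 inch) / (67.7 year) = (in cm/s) 9.472e-09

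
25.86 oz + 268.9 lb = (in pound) 270.5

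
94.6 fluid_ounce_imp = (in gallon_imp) 0.5913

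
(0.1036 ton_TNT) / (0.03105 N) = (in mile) 8.674e+06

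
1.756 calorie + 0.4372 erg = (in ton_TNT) 1.756e-09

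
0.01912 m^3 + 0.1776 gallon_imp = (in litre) 19.93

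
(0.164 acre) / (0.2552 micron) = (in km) 2.601e+06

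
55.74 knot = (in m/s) 28.68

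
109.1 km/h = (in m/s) 30.31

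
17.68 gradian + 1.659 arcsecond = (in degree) 15.91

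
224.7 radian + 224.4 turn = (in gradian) 1.041e+05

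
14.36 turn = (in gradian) 5744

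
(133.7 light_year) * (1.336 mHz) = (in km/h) 6.084e+15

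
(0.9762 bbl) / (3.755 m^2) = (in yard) 0.0452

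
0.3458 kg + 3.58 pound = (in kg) 1.97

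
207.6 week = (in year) 3.981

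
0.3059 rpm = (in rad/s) 0.03203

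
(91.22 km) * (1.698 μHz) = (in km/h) 0.5576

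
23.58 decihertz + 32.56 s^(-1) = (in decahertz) 3.492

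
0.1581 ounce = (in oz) 0.1581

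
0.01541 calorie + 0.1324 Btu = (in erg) 1.398e+09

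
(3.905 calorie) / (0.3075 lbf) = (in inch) 470.3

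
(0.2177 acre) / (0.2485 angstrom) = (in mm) 3.545e+16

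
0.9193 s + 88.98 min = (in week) 0.008829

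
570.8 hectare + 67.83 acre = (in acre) 1478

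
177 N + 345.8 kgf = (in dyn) 3.568e+08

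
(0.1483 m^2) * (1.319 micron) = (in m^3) 1.956e-07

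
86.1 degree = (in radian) 1.503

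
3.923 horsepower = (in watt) 2925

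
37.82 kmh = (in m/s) 10.51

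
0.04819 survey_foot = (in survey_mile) 9.127e-06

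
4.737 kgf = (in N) 46.45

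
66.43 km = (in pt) 1.883e+08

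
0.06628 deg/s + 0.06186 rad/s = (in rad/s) 0.06302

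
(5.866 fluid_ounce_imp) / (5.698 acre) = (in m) 7.228e-09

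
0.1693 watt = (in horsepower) 0.000227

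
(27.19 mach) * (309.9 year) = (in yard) 9.895e+13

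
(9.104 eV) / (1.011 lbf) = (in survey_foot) 1.064e-18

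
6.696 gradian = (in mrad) 105.2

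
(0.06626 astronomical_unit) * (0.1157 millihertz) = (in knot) 2.229e+06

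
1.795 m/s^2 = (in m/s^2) 1.795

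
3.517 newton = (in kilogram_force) 0.3586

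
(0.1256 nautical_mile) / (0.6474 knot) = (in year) 2.215e-05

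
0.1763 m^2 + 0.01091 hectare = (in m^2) 109.3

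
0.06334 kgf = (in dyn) 6.212e+04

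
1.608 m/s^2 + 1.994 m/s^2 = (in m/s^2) 3.602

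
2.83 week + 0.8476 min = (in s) 1.712e+06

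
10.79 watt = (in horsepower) 0.01447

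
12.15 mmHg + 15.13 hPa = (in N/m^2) 3133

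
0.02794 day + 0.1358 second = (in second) 2414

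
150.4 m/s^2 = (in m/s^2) 150.4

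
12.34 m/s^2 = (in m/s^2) 12.34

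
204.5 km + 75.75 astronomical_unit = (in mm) 1.133e+16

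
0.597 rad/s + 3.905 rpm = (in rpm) 9.606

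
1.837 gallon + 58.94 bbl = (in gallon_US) 2477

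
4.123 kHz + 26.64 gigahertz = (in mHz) 2.664e+13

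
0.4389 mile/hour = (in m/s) 0.1962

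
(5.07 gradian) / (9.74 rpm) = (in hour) 2.169e-05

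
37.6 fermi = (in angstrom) 0.000376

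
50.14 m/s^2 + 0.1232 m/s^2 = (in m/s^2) 50.26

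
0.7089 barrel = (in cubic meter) 0.1127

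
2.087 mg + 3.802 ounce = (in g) 107.8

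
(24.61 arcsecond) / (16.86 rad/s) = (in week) 1.17e-11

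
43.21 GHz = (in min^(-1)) 2.593e+12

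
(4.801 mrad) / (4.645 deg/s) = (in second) 0.05922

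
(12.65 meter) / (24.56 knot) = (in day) 1.159e-05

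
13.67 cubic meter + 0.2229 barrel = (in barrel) 86.2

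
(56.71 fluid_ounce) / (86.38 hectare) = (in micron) 0.001942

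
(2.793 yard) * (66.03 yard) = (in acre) 0.0381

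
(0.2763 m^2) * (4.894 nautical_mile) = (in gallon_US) 6.616e+05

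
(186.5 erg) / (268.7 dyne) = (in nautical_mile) 3.748e-06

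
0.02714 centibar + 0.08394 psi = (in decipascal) 6059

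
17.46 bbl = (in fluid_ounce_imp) 9.77e+04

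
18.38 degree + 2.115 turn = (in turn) 2.166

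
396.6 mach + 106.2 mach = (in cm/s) 1.712e+07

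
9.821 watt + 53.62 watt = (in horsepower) 0.08508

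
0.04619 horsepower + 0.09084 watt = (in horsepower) 0.04631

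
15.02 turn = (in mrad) 9.437e+04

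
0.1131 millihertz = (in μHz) 113.1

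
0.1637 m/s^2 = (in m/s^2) 0.1637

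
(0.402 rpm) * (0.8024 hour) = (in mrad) 1.216e+05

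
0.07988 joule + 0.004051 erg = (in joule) 0.07988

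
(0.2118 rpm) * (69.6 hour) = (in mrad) 5.557e+06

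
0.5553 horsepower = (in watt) 414.1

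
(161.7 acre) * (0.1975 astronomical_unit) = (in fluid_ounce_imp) 6.805e+20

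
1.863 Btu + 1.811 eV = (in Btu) 1.863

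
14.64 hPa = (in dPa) 1.464e+04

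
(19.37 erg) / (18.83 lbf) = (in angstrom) 231.3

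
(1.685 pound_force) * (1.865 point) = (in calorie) 0.001179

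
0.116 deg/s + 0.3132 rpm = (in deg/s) 1.995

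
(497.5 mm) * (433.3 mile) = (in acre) 85.73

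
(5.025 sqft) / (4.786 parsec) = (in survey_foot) 1.037e-17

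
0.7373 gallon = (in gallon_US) 0.7373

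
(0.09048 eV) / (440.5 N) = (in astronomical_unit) 2.2e-34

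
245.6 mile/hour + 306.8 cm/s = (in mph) 252.5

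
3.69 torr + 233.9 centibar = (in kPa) 234.4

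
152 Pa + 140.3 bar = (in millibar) 1.403e+05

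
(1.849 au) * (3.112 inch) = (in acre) 5.403e+06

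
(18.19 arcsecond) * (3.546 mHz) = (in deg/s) 1.792e-05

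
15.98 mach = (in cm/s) 5.441e+05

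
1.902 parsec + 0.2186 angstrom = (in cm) 5.869e+18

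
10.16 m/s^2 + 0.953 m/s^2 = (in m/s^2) 11.11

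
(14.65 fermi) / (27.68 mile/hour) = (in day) 1.37e-20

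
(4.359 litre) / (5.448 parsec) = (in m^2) 2.593e-20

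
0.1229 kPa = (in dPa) 1229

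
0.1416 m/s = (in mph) 0.3168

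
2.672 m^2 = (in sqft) 28.76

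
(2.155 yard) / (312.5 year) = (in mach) 5.872e-13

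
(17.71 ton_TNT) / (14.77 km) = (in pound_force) 1.128e+06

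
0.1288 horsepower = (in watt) 96.05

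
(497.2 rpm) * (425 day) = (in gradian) 1.217e+11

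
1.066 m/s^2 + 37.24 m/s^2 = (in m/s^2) 38.31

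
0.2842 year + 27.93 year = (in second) 8.898e+08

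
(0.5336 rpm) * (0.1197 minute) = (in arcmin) 1380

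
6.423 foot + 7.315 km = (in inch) 2.881e+05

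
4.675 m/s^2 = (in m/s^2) 4.675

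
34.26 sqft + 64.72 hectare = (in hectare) 64.72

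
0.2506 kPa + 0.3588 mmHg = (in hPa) 2.984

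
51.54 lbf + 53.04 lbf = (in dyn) 4.652e+07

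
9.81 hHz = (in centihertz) 9.81e+04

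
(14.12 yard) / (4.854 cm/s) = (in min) 4.433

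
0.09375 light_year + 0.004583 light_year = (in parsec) 0.03015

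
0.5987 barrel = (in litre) 95.19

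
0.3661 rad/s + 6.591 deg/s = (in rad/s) 0.4811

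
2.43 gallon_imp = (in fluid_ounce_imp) 388.8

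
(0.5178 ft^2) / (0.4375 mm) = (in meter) 110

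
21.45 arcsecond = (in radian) 0.000104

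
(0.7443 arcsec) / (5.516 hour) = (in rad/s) 1.817e-10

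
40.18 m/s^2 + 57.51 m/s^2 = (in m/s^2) 97.69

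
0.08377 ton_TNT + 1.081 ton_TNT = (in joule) 4.873e+09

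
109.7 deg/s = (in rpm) 18.28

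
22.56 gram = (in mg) 2.256e+04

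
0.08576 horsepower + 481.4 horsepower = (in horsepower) 481.5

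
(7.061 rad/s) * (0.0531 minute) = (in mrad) 2.25e+04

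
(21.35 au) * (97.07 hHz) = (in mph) 6.935e+16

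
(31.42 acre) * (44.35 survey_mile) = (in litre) 9.075e+12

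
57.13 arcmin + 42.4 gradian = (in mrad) 682.6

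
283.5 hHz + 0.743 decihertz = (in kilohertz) 28.35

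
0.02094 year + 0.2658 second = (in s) 6.604e+05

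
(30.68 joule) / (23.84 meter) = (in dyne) 1.287e+05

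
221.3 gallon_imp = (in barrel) 6.328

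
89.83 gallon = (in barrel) 2.139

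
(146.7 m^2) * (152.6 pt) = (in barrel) 49.67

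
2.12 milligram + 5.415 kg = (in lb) 11.94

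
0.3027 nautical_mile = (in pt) 1.589e+06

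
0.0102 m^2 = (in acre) 2.52e-06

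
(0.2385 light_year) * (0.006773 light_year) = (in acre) 3.573e+25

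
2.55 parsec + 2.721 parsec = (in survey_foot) 5.336e+17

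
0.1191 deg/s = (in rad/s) 0.002079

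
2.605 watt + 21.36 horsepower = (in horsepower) 21.36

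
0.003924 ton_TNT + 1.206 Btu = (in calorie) 3.924e+06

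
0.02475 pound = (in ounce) 0.396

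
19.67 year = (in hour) 1.723e+05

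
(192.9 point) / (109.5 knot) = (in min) 2.013e-05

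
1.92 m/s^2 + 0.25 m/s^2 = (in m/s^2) 2.17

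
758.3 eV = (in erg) 1.215e-09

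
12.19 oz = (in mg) 3.456e+05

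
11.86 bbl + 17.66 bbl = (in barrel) 29.52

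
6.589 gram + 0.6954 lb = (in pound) 0.7099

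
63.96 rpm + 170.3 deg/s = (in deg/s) 554.1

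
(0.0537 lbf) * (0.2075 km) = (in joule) 49.57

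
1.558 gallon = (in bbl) 0.0371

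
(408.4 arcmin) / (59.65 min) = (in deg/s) 0.001902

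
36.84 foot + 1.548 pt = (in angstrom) 1.123e+11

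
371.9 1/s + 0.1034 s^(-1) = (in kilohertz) 0.372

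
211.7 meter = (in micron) 2.117e+08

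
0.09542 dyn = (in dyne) 0.09542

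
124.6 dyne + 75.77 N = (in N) 75.77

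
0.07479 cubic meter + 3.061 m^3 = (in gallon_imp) 689.8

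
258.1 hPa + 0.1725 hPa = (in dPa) 2.583e+05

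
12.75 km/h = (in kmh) 12.75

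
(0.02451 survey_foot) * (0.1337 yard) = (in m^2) 0.0009133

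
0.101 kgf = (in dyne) 9.905e+04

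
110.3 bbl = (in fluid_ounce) 5.93e+05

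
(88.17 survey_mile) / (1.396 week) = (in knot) 0.3267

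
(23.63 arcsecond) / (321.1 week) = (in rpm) 5.633e-12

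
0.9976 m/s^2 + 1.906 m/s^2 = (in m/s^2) 2.904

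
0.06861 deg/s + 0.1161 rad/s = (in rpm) 1.12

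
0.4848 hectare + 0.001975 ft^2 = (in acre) 1.198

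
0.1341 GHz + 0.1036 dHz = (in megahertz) 134.1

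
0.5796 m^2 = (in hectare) 5.796e-05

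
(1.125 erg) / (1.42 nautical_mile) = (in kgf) 4.362e-12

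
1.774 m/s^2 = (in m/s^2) 1.774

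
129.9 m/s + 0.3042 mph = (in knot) 252.8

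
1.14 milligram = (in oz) 4.021e-05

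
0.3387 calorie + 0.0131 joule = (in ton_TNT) 3.418e-10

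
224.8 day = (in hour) 5395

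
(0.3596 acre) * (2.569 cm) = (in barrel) 235.1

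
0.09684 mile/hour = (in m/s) 0.04329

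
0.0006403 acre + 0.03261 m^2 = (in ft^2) 28.24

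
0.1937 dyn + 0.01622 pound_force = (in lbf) 0.01622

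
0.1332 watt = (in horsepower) 0.0001786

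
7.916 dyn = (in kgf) 8.072e-06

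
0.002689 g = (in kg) 2.689e-06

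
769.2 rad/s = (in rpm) 7345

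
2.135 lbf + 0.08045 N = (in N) 9.577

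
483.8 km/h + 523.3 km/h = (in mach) 0.8216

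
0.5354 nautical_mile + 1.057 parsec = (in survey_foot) 1.07e+17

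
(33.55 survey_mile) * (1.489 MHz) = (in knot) 1.563e+11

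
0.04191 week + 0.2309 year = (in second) 7.307e+06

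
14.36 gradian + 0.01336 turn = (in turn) 0.04926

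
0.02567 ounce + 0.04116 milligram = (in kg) 0.0007278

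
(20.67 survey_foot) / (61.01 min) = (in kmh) 0.006196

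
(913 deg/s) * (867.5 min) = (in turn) 1.32e+05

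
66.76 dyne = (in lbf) 0.0001501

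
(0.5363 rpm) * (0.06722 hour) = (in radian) 13.59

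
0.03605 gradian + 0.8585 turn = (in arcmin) 1.855e+04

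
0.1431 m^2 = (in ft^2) 1.54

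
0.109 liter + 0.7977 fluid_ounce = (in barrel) 0.000834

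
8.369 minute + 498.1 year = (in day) 1.818e+05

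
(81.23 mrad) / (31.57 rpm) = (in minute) 0.0004095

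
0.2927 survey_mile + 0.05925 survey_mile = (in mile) 0.352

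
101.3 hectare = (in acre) 250.3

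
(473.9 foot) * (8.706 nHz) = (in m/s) 1.258e-06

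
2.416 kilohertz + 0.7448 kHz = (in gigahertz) 3.161e-06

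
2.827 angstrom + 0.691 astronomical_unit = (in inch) 4.07e+12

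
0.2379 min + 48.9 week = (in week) 48.9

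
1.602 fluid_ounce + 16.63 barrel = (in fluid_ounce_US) 8.94e+04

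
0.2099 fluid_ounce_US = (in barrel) 3.904e-05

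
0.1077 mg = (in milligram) 0.1077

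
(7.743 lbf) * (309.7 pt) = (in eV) 2.349e+19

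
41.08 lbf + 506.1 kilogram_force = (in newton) 5146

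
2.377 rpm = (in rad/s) 0.2489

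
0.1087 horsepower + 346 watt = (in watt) 427.1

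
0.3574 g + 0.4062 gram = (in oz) 0.02694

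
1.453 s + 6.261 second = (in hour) 0.002143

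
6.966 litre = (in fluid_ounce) 235.5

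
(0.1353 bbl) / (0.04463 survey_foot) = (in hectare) 0.0001581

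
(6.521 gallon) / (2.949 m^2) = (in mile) 5.201e-06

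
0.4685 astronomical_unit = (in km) 7.009e+07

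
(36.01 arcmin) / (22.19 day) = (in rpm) 5.217e-08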